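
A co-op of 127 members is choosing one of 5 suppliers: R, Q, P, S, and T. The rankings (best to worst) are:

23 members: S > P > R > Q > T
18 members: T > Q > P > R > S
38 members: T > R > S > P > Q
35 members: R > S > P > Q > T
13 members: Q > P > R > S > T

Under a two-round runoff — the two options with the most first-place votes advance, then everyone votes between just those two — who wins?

Round 1 first-place votes: R 35, Q 13, P 0, S 23, T 56.
T and R advance.
Runoff: T is preferred to R by 56 voters; R by 71.
R wins the runoff.

R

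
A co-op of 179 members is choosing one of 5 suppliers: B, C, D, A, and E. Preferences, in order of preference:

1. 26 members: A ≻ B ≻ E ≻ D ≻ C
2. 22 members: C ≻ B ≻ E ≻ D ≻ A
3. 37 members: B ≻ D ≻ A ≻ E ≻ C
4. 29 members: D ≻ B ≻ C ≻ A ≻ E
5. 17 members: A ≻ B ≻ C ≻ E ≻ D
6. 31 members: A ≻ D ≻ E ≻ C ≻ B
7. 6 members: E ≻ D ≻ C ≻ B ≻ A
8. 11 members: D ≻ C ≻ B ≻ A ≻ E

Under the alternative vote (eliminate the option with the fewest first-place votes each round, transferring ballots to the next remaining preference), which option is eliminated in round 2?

C

Round 1: B 37, C 22, D 40, A 74, E 6. Eliminate E.
Round 2: B 37, C 22, D 46, A 74. Eliminate C.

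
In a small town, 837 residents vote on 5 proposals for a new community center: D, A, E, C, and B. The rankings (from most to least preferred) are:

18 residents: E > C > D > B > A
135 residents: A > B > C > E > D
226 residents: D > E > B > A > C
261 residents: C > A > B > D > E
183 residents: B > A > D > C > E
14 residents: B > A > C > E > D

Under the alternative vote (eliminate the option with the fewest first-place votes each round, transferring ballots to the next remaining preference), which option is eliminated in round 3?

D

Round 1: D 226, A 135, E 18, C 261, B 197. Eliminate E.
Round 2: D 226, A 135, C 279, B 197. Eliminate A.
Round 3: D 226, C 279, B 332. Eliminate D.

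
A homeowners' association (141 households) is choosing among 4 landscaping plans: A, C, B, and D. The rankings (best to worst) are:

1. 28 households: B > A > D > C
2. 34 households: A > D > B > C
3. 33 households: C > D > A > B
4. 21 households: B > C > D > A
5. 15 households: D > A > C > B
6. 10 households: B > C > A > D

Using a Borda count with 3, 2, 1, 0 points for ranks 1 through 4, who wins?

A: 28·2 + 34·3 + 33·1 + 21·0 + 15·2 + 10·1 = 231
C: 28·0 + 34·0 + 33·3 + 21·2 + 15·1 + 10·2 = 176
B: 28·3 + 34·1 + 33·0 + 21·3 + 15·0 + 10·3 = 211
D: 28·1 + 34·2 + 33·2 + 21·1 + 15·3 + 10·0 = 228
A has the highest Borda score (231).

A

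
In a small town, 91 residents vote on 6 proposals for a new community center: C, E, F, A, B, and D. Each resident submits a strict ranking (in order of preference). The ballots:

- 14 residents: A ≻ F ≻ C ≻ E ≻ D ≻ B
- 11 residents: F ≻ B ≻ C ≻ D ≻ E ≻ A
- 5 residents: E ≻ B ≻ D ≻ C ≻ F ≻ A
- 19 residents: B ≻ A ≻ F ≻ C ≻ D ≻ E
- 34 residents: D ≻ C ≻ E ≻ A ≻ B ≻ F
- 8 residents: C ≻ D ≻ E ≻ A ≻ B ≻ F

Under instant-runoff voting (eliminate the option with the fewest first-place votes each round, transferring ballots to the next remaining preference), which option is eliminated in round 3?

Round 1: C 8, E 5, F 11, A 14, B 19, D 34. Eliminate E.
Round 2: C 8, F 11, A 14, B 24, D 34. Eliminate C.
Round 3: F 11, A 14, B 24, D 42. Eliminate F.

F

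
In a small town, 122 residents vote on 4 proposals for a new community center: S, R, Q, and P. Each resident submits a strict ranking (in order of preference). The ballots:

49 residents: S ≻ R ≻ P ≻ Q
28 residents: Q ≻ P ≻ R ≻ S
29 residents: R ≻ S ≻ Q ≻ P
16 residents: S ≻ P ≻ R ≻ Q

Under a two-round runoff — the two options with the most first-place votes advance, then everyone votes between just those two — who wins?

S

Round 1 first-place votes: S 65, R 29, Q 28, P 0.
S and R advance.
Runoff: S is preferred to R by 65 voters; R by 57.
S wins the runoff.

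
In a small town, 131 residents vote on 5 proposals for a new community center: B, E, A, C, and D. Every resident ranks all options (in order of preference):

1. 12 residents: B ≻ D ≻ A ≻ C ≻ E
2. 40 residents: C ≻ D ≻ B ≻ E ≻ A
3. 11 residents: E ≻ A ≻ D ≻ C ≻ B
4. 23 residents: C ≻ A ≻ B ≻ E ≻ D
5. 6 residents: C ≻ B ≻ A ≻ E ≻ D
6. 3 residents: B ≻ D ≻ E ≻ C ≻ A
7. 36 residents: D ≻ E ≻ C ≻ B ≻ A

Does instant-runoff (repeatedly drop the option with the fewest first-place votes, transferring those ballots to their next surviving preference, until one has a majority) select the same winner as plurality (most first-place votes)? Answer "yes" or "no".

yes

Instant-runoff — R1 B 15, E 11, A 0, C 69, D 36 (C winner). Winner: C.
Plurality — first-place votes: B 15, E 11, A 0, C 69, D 36. Winner: C.
The two methods agree.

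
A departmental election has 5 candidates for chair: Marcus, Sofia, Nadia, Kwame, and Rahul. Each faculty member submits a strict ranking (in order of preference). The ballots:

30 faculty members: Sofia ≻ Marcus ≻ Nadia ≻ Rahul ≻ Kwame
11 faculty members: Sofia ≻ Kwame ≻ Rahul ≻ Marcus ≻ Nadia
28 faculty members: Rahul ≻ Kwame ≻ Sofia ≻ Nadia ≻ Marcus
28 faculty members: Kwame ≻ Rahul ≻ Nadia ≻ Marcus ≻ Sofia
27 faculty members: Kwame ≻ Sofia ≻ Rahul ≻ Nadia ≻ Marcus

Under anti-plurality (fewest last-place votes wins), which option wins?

Rahul

Last-place votes: Marcus 55, Sofia 28, Nadia 11, Kwame 30, Rahul 0.
Rahul is ranked last by the fewest voters, so Rahul wins.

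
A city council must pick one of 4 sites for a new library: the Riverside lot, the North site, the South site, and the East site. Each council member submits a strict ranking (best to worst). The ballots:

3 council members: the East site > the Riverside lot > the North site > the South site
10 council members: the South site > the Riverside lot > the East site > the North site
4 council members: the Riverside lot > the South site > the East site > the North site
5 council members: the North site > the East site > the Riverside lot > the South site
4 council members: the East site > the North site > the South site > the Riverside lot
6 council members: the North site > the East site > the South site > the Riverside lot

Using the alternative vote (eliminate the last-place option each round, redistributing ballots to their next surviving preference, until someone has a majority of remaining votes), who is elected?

the North site

Round 1: the Riverside lot 4, the North site 11, the South site 10, the East site 7. Eliminate the Riverside lot.
Round 2: the North site 11, the South site 14, the East site 7. Eliminate the East site.
Round 3: the North site 18, the South site 14. The North site has a majority.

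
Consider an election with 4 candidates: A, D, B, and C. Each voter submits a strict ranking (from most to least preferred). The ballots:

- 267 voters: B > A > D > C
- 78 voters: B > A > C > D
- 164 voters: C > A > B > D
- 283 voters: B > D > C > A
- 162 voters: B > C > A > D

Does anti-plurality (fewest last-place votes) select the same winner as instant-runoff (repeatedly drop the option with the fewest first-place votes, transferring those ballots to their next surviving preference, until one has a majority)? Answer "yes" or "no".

yes

Anti-plurality — last-place votes: A 283, D 404, B 0, C 267. Winner: B.
Instant-runoff — R1 A 0, D 0, B 790, C 164 (B winner). Winner: B.
The two methods agree.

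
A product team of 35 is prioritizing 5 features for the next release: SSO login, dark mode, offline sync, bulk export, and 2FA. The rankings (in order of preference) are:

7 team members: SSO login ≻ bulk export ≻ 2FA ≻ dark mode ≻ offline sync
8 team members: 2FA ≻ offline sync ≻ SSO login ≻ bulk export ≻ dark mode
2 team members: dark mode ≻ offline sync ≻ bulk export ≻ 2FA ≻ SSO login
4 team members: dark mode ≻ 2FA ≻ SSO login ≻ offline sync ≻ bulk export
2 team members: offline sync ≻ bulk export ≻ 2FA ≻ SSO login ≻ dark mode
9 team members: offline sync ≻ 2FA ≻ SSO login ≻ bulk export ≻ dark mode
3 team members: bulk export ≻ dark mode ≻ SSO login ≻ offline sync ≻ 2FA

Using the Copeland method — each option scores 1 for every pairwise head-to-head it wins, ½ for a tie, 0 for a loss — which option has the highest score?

SSO login: beats dark mode and bulk export; loses to offline sync and 2FA → score 2.
dark mode: loses to SSO login, offline sync, bulk export, and 2FA → score 0.
offline sync: beats SSO login, dark mode, and bulk export; loses to 2FA → score 3.
bulk export: beats dark mode; loses to SSO login, offline sync, and 2FA → score 1.
2FA: beats SSO login, dark mode, offline sync, and bulk export → score 4.
2FA has the best pairwise record.

2FA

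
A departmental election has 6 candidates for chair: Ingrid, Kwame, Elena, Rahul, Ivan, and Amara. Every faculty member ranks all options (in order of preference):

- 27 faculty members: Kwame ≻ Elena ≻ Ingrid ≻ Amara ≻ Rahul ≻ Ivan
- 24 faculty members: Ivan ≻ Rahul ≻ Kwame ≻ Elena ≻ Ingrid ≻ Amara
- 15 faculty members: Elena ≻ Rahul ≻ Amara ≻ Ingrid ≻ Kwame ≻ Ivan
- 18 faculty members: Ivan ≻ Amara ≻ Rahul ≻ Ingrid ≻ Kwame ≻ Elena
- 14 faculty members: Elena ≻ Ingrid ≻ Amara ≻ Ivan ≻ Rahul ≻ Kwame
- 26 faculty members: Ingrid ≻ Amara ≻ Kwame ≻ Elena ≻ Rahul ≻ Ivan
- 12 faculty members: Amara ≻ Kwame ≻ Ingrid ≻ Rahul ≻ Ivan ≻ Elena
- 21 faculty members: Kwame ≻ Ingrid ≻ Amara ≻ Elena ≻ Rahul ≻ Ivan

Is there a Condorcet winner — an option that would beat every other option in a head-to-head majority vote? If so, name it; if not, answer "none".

Checking pairwise contests:
Kwame beats Ingrid 84–73.
Amara beats Kwame 85–72.
Kwame beats Elena 128–29.
Ingrid beats Rahul 100–57.
Ingrid beats Ivan 115–42.
Ingrid beats Amara 112–45.
Every option loses at least one head-to-head, so there is no Condorcet winner.

none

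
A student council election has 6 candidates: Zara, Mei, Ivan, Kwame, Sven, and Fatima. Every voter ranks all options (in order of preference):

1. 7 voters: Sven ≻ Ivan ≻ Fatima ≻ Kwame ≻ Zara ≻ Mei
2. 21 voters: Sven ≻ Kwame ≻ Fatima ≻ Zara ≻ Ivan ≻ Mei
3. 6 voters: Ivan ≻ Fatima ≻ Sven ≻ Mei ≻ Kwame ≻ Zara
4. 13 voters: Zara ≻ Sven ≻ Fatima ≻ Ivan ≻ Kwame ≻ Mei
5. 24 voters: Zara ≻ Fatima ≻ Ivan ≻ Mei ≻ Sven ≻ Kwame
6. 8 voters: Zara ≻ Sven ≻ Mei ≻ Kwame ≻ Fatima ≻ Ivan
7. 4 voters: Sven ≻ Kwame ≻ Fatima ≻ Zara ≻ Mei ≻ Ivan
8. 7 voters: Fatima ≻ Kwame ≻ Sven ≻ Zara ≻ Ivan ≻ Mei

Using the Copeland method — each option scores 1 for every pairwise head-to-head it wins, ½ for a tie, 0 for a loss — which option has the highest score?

Sven

Zara: beats Mei and Ivan; ties Kwame, Sven, and Fatima → score 3.5.
Mei: loses to Zara, Ivan, Kwame, Sven, and Fatima → score 0.
Ivan: beats Mei and Kwame; loses to Zara, Sven, and Fatima → score 2.
Kwame: beats Mei; ties Zara; loses to Ivan, Sven, and Fatima → score 1.5.
Sven: beats Mei, Ivan, Kwame, and Fatima; ties Zara → score 4.5.
Fatima: beats Mei, Ivan, and Kwame; ties Zara; loses to Sven → score 3.5.
Sven has the best pairwise record.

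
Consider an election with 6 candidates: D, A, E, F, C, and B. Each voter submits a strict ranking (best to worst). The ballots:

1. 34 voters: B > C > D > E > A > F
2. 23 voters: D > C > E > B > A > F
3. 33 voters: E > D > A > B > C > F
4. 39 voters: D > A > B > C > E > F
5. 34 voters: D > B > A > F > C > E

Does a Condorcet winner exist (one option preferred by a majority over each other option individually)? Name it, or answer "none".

D

D vs A: 163–0 for D.
D vs E: 130–33 for D.
D vs F: 163–0 for D.
D vs C: 129–34 for D.
D vs B: 129–34 for D.
D beats every other option head-to-head.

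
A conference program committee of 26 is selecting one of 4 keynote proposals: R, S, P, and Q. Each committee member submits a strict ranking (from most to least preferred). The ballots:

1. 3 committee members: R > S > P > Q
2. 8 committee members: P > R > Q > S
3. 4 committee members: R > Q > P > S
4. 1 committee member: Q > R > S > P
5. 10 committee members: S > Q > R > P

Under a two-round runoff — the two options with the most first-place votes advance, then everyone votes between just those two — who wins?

Round 1 first-place votes: R 7, S 10, P 8, Q 1.
S and P advance.
Runoff: S is preferred to P by 14 voters; P by 12.
S wins the runoff.

S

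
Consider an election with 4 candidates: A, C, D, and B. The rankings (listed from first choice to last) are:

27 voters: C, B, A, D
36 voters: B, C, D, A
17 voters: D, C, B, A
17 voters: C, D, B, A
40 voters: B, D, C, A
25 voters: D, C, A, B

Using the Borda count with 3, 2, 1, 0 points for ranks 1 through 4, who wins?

C

A: 27·1 + 36·0 + 17·0 + 17·0 + 40·0 + 25·1 = 52
C: 27·3 + 36·2 + 17·2 + 17·3 + 40·1 + 25·2 = 328
D: 27·0 + 36·1 + 17·3 + 17·2 + 40·2 + 25·3 = 276
B: 27·2 + 36·3 + 17·1 + 17·1 + 40·3 + 25·0 = 316
C has the highest Borda score (328).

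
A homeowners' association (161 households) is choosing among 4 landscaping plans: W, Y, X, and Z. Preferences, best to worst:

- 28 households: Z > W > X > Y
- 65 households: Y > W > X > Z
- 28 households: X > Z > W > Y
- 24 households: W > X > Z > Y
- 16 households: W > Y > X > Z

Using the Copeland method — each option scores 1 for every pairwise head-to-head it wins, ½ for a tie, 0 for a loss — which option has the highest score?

W: beats Y, X, and Z → score 3.
Y: beats X and Z; loses to W → score 2.
X: beats Z; loses to W and Y → score 1.
Z: loses to W, Y, and X → score 0.
W has the best pairwise record.

W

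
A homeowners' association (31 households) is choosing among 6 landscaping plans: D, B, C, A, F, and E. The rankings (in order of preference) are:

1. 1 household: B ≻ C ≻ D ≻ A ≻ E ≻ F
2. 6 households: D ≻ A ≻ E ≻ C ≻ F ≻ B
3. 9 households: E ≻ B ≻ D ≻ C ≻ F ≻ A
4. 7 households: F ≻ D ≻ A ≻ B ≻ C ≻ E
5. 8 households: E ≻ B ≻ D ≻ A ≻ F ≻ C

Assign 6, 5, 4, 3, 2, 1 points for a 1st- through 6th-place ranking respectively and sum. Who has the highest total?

D: 1·4 + 6·6 + 9·4 + 7·5 + 8·4 = 143
B: 1·6 + 6·1 + 9·5 + 7·3 + 8·5 = 118
C: 1·5 + 6·3 + 9·3 + 7·2 + 8·1 = 72
A: 1·3 + 6·5 + 9·1 + 7·4 + 8·3 = 94
F: 1·1 + 6·2 + 9·2 + 7·6 + 8·2 = 89
E: 1·2 + 6·4 + 9·6 + 7·1 + 8·6 = 135
D has the highest Borda score (143).

D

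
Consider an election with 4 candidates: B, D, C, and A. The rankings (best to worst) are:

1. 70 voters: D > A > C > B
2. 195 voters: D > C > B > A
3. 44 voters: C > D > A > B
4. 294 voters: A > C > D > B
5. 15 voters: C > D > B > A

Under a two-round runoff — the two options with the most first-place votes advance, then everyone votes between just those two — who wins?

D

Round 1 first-place votes: B 0, D 265, C 59, A 294.
A and D advance.
Runoff: A is preferred to D by 294 voters; D by 324.
D wins the runoff.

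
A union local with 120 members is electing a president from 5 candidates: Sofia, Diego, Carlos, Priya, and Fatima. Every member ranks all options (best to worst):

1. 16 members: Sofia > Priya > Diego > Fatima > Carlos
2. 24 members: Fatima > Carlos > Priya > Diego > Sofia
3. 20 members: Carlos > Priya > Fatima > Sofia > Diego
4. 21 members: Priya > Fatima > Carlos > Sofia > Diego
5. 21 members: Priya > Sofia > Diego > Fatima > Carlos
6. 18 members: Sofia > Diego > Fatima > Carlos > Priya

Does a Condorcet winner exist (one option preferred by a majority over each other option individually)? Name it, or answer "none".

none

Checking pairwise contests:
Carlos beats Sofia 65–55.
Sofia beats Diego 96–24.
Fatima beats Carlos 100–20.
Carlos beats Priya 62–58.
Priya beats Fatima 78–42.
Every option loses at least one head-to-head, so there is no Condorcet winner.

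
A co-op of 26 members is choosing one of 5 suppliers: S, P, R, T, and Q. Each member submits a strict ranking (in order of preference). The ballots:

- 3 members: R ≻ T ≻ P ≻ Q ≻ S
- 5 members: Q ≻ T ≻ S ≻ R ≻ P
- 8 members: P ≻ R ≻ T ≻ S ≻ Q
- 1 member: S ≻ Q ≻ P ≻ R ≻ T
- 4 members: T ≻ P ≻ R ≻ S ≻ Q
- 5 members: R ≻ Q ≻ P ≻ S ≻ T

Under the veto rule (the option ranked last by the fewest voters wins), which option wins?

Last-place votes: S 3, P 5, R 0, T 6, Q 12.
R is ranked last by the fewest voters, so R wins.

R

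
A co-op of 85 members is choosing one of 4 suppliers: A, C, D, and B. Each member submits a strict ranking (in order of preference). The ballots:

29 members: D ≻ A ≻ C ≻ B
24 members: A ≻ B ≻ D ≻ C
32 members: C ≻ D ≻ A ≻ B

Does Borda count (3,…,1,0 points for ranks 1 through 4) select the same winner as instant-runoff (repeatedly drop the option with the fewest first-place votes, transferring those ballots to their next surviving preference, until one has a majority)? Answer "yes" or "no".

Borda — scores: A 162, C 125, D 175, B 48. Winner: D.
Instant-runoff — R1 A 24, C 32, D 29, B 0 (B out); R2 A 24, C 32, D 29 (A out); R3 C 32, D 53 (D winner). Winner: D.
The two methods agree.

yes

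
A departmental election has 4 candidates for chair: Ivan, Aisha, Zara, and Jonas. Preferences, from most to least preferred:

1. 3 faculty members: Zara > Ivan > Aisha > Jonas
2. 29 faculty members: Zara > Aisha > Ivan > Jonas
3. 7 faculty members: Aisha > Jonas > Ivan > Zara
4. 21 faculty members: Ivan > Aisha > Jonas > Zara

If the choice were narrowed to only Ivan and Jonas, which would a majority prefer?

Ivan

Voters preferring Ivan to Jonas: 53; preferring Jonas to Ivan: 7.
Ivan wins the head-to-head.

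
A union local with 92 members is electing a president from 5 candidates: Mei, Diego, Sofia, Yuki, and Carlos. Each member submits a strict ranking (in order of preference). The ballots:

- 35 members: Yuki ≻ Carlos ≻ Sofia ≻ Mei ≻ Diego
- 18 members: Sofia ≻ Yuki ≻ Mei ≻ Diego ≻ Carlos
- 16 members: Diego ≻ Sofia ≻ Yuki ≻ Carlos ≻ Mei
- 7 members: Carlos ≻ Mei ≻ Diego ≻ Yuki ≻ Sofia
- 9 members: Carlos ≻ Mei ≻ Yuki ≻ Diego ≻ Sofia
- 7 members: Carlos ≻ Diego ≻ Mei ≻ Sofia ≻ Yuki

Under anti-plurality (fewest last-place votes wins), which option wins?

Yuki

Last-place votes: Mei 16, Diego 35, Sofia 16, Yuki 7, Carlos 18.
Yuki is ranked last by the fewest voters, so Yuki wins.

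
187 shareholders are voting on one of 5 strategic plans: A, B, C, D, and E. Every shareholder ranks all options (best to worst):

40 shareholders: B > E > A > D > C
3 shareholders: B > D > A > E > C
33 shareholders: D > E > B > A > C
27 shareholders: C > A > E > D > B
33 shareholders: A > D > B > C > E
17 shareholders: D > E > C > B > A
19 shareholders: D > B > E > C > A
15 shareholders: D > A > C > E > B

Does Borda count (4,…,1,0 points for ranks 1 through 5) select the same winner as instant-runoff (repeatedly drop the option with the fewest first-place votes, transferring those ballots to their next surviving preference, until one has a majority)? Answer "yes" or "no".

Borda — scores: A 377, B 378, C 224, D 511, E 380. Winner: D.
Instant-runoff — R1 A 33, B 43, C 27, D 84, E 0 (E out); R2 A 33, B 43, C 27, D 84 (C out); R3 A 60, B 43, D 84 (B out); R4 A 100, D 87 (A winner). Winner: A.
The two methods disagree.

no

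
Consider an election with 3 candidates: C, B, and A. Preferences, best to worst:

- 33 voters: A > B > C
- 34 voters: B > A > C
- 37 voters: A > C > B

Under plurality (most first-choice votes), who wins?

A

First-place votes: C 0, B 34, A 70.
A has the most first-place votes.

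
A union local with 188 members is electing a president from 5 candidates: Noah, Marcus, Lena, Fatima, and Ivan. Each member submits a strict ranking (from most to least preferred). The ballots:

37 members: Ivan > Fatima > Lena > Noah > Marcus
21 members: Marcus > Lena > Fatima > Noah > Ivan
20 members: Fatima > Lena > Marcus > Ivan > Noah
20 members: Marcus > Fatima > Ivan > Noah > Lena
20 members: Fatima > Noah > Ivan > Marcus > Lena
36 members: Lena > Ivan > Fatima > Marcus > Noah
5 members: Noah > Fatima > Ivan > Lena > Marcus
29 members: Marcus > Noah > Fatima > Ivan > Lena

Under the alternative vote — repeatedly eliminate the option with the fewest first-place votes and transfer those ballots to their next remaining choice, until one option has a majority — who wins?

Ivan

Round 1: Noah 5, Marcus 70, Lena 36, Fatima 40, Ivan 37. Eliminate Noah.
Round 2: Marcus 70, Lena 36, Fatima 45, Ivan 37. Eliminate Lena.
Round 3: Marcus 70, Fatima 45, Ivan 73. Eliminate Fatima.
Round 4: Marcus 90, Ivan 98. Ivan has a majority.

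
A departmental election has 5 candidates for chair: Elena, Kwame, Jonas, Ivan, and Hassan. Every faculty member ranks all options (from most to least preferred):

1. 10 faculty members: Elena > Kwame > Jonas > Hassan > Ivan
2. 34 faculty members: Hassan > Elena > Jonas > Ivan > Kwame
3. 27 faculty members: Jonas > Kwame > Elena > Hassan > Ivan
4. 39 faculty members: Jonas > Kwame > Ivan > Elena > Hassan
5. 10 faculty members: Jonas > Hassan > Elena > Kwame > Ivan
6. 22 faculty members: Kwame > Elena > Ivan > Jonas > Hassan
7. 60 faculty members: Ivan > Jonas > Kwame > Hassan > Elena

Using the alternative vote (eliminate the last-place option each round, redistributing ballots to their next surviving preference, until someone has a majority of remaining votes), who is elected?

Round 1: Elena 10, Kwame 22, Jonas 76, Ivan 60, Hassan 34. Eliminate Elena.
Round 2: Kwame 32, Jonas 76, Ivan 60, Hassan 34. Eliminate Kwame.
Round 3: Jonas 86, Ivan 82, Hassan 34. Eliminate Hassan.
Round 4: Jonas 120, Ivan 82. Jonas has a majority.

Jonas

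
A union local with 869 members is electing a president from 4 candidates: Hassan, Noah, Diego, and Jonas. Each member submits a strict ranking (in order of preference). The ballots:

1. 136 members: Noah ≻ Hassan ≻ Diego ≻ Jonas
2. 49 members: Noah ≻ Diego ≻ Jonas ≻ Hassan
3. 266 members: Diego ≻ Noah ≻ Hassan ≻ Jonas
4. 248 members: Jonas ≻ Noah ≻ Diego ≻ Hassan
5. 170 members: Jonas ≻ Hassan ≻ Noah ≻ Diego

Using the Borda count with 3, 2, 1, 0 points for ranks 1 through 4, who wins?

Hassan: 136·2 + 49·0 + 266·1 + 248·0 + 170·2 = 878
Noah: 136·3 + 49·3 + 266·2 + 248·2 + 170·1 = 1753
Diego: 136·1 + 49·2 + 266·3 + 248·1 + 170·0 = 1280
Jonas: 136·0 + 49·1 + 266·0 + 248·3 + 170·3 = 1303
Noah has the highest Borda score (1753).

Noah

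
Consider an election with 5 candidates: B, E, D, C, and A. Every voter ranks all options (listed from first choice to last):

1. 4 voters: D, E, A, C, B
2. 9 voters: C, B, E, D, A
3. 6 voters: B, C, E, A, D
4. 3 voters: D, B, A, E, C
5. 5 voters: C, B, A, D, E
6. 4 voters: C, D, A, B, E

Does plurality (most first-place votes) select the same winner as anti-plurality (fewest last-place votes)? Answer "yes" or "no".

Plurality — first-place votes: B 6, E 0, D 7, C 18, A 0. Winner: C.
Anti-plurality — last-place votes: B 4, E 9, D 6, C 3, A 9. Winner: C.
The two methods agree.

yes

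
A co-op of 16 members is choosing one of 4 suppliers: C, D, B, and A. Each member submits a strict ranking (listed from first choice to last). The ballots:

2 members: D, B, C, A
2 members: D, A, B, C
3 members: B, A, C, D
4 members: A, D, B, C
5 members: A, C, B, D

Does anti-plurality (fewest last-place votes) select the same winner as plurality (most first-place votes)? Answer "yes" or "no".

no

Anti-plurality — last-place votes: C 6, D 8, B 0, A 2. Winner: B.
Plurality — first-place votes: C 0, D 4, B 3, A 9. Winner: A.
The two methods disagree.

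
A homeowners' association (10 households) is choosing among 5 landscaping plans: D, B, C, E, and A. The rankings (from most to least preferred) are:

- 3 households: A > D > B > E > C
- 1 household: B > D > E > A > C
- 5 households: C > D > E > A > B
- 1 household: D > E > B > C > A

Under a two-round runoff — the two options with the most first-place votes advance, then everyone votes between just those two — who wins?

Round 1 first-place votes: D 1, B 1, C 5, E 0, A 3.
C and A advance.
Runoff: C is preferred to A by 6 voters; A by 4.
C wins the runoff.

C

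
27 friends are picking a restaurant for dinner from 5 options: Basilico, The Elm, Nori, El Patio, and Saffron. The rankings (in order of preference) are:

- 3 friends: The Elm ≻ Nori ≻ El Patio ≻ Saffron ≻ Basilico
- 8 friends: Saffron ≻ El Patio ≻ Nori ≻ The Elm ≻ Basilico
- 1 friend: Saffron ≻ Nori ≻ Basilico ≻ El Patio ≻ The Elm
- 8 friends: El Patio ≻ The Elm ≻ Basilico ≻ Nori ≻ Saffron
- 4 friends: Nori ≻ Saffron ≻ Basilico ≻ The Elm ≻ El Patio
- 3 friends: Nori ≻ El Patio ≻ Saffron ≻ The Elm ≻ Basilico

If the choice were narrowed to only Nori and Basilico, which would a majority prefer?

Voters preferring Nori to Basilico: 19; preferring Basilico to Nori: 8.
Nori wins the head-to-head.

Nori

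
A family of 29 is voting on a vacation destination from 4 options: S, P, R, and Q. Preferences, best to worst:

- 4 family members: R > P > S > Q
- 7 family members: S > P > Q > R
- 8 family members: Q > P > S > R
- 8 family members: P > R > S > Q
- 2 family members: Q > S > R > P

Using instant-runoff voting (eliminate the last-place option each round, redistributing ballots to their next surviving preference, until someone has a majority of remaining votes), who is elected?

P

Round 1: S 7, P 8, R 4, Q 10. Eliminate R.
Round 2: S 7, P 12, Q 10. Eliminate S.
Round 3: P 19, Q 10. P has a majority.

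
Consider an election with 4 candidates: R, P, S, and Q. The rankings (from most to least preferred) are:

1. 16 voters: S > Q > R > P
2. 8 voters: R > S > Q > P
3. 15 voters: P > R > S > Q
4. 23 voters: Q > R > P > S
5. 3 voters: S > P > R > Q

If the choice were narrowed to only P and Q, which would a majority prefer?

Voters preferring P to Q: 18; preferring Q to P: 47.
Q wins the head-to-head.

Q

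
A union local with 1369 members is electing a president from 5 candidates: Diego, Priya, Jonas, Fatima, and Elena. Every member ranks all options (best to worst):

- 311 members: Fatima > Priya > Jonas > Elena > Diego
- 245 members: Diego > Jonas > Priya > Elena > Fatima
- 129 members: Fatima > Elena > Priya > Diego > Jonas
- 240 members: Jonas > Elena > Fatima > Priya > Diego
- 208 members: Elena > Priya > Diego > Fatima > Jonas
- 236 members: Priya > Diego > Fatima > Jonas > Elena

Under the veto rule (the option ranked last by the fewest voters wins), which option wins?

Last-place votes: Diego 551, Priya 0, Jonas 337, Fatima 245, Elena 236.
Priya is ranked last by the fewest voters, so Priya wins.

Priya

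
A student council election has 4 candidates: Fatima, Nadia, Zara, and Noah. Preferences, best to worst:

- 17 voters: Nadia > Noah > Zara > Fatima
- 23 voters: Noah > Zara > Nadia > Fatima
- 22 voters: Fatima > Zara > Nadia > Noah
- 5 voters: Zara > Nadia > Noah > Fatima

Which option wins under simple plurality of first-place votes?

First-place votes: Fatima 22, Nadia 17, Zara 5, Noah 23.
Noah has the most first-place votes.

Noah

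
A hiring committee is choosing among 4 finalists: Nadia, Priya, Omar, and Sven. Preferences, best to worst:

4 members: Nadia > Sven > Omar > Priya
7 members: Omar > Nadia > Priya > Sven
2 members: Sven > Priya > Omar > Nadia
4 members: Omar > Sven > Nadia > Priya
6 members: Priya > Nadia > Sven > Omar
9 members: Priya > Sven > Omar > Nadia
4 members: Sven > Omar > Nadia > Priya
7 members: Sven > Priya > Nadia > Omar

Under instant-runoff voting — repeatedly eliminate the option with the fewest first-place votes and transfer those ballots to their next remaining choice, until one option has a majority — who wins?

Priya

Round 1: Nadia 4, Priya 15, Omar 11, Sven 13. Eliminate Nadia.
Round 2: Priya 15, Omar 11, Sven 17. Eliminate Omar.
Round 3: Priya 22, Sven 21. Priya has a majority.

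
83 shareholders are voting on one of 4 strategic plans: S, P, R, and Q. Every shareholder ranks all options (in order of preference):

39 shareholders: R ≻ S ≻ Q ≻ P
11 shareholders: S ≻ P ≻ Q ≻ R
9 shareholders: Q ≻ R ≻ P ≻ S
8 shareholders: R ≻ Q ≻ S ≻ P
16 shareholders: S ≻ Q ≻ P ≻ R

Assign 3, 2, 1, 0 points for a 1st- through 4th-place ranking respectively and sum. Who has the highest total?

S: 39·2 + 11·3 + 9·0 + 8·1 + 16·3 = 167
P: 39·0 + 11·2 + 9·1 + 8·0 + 16·1 = 47
R: 39·3 + 11·0 + 9·2 + 8·3 + 16·0 = 159
Q: 39·1 + 11·1 + 9·3 + 8·2 + 16·2 = 125
S has the highest Borda score (167).

S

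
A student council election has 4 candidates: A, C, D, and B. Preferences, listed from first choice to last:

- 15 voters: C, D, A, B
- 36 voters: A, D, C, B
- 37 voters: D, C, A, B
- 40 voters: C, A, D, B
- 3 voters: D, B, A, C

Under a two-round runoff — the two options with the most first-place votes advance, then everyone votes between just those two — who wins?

Round 1 first-place votes: A 36, C 55, D 40, B 0.
C and D advance.
Runoff: C is preferred to D by 55 voters; D by 76.
D wins the runoff.

D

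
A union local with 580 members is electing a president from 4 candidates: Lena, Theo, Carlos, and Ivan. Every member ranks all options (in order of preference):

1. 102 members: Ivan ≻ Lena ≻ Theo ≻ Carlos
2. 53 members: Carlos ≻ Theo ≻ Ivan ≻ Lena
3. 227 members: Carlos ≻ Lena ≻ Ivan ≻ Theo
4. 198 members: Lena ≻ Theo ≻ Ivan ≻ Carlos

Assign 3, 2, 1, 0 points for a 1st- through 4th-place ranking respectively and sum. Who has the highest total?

Lena: 102·2 + 53·0 + 227·2 + 198·3 = 1252
Theo: 102·1 + 53·2 + 227·0 + 198·2 = 604
Carlos: 102·0 + 53·3 + 227·3 + 198·0 = 840
Ivan: 102·3 + 53·1 + 227·1 + 198·1 = 784
Lena has the highest Borda score (1252).

Lena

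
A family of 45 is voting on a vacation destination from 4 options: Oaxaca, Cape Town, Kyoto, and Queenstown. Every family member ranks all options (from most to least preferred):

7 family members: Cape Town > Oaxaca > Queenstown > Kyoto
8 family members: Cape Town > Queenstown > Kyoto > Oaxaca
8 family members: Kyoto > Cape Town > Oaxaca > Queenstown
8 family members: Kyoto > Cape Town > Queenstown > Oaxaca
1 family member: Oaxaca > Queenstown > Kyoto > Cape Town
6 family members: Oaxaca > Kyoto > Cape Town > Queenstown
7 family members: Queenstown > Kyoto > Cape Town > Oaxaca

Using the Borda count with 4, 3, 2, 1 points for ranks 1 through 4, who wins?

Cape Town

Oaxaca: 7·3 + 8·1 + 8·2 + 8·1 + 1·4 + 6·4 + 7·1 = 88
Cape Town: 7·4 + 8·4 + 8·3 + 8·3 + 1·1 + 6·2 + 7·2 = 135
Kyoto: 7·1 + 8·2 + 8·4 + 8·4 + 1·2 + 6·3 + 7·3 = 128
Queenstown: 7·2 + 8·3 + 8·1 + 8·2 + 1·3 + 6·1 + 7·4 = 99
Cape Town has the highest Borda score (135).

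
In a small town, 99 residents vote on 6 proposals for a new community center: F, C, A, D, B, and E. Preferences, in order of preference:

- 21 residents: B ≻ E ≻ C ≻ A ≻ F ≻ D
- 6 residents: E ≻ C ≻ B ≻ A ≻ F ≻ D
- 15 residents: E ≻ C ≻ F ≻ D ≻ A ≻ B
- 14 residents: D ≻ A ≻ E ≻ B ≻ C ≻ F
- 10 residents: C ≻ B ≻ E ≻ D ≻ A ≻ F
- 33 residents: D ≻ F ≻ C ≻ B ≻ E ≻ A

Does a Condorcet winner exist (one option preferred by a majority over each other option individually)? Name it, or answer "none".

none

Checking pairwise contests:
C beats F 66–33.
E beats C 56–43.
C beats A 85–14.
C beats D 52–47.
C beats B 64–35.
B beats E 64–35.
Every option loses at least one head-to-head, so there is no Condorcet winner.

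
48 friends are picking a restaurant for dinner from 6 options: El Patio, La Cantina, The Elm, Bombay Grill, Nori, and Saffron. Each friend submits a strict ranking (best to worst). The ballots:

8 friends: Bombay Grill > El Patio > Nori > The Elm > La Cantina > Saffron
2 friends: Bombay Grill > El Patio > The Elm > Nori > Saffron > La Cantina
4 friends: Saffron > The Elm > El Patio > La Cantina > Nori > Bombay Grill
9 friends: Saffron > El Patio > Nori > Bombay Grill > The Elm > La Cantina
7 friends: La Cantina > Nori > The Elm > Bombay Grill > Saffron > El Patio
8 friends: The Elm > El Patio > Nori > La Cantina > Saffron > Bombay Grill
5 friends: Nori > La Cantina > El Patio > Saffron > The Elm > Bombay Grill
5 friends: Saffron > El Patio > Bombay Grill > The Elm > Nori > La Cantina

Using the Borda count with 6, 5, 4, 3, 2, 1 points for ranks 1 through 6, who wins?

El Patio

El Patio: 8·5 + 2·5 + 4·4 + 9·5 + 7·1 + 8·5 + 5·4 + 5·5 = 203
La Cantina: 8·2 + 2·1 + 4·3 + 9·1 + 7·6 + 8·3 + 5·5 + 5·1 = 135
The Elm: 8·3 + 2·4 + 4·5 + 9·2 + 7·4 + 8·6 + 5·2 + 5·3 = 171
Bombay Grill: 8·6 + 2·6 + 4·1 + 9·3 + 7·3 + 8·1 + 5·1 + 5·4 = 145
Nori: 8·4 + 2·3 + 4·2 + 9·4 + 7·5 + 8·4 + 5·6 + 5·2 = 189
Saffron: 8·1 + 2·2 + 4·6 + 9·6 + 7·2 + 8·2 + 5·3 + 5·6 = 165
El Patio has the highest Borda score (203).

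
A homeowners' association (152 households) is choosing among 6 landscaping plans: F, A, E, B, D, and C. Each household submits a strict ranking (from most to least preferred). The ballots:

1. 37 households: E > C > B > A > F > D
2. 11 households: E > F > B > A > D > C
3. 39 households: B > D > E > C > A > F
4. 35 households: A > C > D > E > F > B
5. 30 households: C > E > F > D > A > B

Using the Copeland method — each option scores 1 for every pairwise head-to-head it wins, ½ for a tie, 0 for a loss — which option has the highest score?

F: beats D; ties B; loses to A, E, and C → score 1.5.
A: beats F and D; loses to E, B, and C → score 2.
E: beats F, A, B, D, and C → score 5.
B: beats A and D; ties F; loses to E and C → score 2.5.
D: loses to F, A, E, B, and C → score 0.
C: beats F, A, B, and D; loses to E → score 4.
E has the best pairwise record.

E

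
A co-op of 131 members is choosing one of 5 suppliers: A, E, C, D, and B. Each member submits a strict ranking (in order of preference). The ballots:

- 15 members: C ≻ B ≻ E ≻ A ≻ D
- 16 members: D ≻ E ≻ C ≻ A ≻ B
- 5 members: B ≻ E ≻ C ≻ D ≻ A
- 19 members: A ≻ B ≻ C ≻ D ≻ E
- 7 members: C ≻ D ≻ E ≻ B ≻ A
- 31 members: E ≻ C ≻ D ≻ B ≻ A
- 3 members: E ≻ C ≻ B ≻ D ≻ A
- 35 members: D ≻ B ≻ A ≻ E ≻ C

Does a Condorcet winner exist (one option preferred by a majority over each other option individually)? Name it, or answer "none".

none

Checking pairwise contests:
E beats A 77–54.
D beats E 77–54.
E beats C 90–41.
C beats D 80–51.
C beats B 72–59.
Every option loses at least one head-to-head, so there is no Condorcet winner.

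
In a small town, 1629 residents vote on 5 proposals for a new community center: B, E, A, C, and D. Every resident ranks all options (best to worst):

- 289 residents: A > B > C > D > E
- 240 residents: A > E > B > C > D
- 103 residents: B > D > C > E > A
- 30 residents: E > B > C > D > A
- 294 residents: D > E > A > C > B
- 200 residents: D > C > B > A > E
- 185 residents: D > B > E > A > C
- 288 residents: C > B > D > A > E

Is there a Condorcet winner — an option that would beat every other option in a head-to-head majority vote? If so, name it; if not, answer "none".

Checking pairwise contests:
A beats B 823–806.
B beats E 1065–564.
D beats A 1100–529.
B beats C 847–782.
B beats D 950–679.
Every option loses at least one head-to-head, so there is no Condorcet winner.

none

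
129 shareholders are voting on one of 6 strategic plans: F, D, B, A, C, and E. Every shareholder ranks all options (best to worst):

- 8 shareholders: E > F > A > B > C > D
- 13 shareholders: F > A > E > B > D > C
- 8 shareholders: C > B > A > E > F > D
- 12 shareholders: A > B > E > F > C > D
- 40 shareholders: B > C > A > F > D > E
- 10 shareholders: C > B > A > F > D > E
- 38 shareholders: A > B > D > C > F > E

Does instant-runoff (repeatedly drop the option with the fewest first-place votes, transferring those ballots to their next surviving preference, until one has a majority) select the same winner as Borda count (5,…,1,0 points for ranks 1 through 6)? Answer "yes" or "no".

no

Instant-runoff — R1 F 13, D 0, B 40, A 50, C 18, E 8 (D out); R2 F 13, B 40, A 50, C 18, E 8 (E out); R3 F 21, B 40, A 50, C 18 (C out); R4 F 21, B 58, A 50 (F out); R5 B 58, A 71 (A winner). Winner: A.
Borda — scores: F 267, D 177, B 514, A 500, C 346, E 131. Winner: B.
The two methods disagree.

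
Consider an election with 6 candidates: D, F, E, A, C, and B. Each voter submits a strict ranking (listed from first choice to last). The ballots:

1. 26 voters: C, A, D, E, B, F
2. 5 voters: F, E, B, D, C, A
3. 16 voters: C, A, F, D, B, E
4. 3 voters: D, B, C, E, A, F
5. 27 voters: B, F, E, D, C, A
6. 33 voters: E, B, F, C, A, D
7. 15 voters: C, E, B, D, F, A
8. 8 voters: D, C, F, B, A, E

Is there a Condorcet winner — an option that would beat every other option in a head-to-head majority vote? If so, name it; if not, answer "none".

none

Checking pairwise contests:
F beats D 81–52.
E beats F 77–56.
C beats E 68–65.
F beats A 88–45.
B beats C 68–65.
E beats B 79–54.
Every option loses at least one head-to-head, so there is no Condorcet winner.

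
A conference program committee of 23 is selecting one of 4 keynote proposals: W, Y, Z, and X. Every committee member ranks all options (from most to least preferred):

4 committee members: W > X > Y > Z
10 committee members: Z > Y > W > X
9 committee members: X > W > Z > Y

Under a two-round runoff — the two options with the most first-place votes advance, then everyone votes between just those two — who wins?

X

Round 1 first-place votes: W 4, Y 0, Z 10, X 9.
Z and X advance.
Runoff: Z is preferred to X by 10 voters; X by 13.
X wins the runoff.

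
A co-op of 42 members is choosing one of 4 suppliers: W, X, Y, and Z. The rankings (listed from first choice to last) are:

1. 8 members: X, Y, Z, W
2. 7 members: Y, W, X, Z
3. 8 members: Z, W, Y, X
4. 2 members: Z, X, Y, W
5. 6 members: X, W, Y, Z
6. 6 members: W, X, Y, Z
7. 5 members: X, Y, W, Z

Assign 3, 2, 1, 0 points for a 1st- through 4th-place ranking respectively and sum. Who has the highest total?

X

W: 8·0 + 7·2 + 8·2 + 2·0 + 6·2 + 6·3 + 5·1 = 65
X: 8·3 + 7·1 + 8·0 + 2·2 + 6·3 + 6·2 + 5·3 = 80
Y: 8·2 + 7·3 + 8·1 + 2·1 + 6·1 + 6·1 + 5·2 = 69
Z: 8·1 + 7·0 + 8·3 + 2·3 + 6·0 + 6·0 + 5·0 = 38
X has the highest Borda score (80).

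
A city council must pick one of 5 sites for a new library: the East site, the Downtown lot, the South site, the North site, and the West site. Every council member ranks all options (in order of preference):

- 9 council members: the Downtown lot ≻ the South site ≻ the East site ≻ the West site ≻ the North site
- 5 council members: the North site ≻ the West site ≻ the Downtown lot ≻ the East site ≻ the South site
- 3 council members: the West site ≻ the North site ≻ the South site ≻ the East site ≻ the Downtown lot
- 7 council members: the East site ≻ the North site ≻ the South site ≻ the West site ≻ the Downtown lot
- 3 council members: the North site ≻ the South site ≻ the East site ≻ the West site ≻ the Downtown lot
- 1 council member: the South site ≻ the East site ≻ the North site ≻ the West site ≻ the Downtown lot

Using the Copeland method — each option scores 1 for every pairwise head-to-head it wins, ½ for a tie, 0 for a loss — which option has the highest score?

the East site: beats the North site and the West site; ties the Downtown lot; loses to the South site → score 2.5.
the Downtown lot: ties the East site and the South site; loses to the North site and the West site → score 1.
the South site: beats the East site and the West site; ties the Downtown lot; loses to the North site → score 2.5.
the North site: beats the Downtown lot, the South site, and the West site; loses to the East site → score 3.
the West site: beats the Downtown lot; loses to the East site, the South site, and the North site → score 1.
the North site has the best pairwise record.

the North site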